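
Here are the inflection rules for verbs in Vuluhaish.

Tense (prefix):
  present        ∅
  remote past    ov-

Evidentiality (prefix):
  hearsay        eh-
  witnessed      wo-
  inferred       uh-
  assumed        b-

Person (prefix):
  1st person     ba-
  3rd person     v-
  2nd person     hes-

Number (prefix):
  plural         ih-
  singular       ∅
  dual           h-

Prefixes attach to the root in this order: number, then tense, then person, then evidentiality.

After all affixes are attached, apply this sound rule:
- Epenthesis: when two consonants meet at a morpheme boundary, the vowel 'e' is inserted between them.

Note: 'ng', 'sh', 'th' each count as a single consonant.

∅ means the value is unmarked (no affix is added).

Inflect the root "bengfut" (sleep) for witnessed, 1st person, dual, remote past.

Attach number dual h- → hbengfut.
Attach tense remote past ov- → ovhbengfut.
Attach person 1st person ba- → baovhbengfut.
Attach evidentiality witnessed wo- → wobaovhbengfut.
Apply epenthesis: wobaovhbengfut → wobaovehebengfut.

wobaovehebengfut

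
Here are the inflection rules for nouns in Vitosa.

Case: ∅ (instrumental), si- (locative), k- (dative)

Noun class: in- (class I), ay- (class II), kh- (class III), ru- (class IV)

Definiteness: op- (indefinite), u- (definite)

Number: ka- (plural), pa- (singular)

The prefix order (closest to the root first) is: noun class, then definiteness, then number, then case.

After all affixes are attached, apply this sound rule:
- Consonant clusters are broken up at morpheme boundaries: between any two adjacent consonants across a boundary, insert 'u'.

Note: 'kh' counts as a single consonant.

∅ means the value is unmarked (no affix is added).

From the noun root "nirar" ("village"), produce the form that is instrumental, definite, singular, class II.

Attach noun class class II ay- → aynirar.
Attach definiteness definite u- → uaynirar.
Attach number singular pa- → pauaynirar.
case = instrumental: zero marking, form stays pauaynirar.
Apply epenthesis: pauaynirar → pauayunirar.

pauayunirar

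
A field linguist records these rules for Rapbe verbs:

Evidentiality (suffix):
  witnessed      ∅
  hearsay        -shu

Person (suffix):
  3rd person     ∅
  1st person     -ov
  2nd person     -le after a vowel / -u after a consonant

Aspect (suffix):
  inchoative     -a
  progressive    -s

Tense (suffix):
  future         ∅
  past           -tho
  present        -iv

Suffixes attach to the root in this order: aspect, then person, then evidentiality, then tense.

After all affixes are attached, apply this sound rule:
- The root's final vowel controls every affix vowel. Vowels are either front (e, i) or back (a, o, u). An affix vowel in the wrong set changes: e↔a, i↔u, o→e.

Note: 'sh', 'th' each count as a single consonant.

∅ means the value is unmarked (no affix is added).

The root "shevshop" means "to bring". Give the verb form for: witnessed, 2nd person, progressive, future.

Attach aspect progressive -s → shevshops.
Attach person 2nd person -u (after consonant 's') → shevshopsu.
evidentiality = witnessed: zero marking, form stays shevshopsu.
tense = future: zero marking, form stays shevshopsu.
Vowel harmony: no change.

shevshopsu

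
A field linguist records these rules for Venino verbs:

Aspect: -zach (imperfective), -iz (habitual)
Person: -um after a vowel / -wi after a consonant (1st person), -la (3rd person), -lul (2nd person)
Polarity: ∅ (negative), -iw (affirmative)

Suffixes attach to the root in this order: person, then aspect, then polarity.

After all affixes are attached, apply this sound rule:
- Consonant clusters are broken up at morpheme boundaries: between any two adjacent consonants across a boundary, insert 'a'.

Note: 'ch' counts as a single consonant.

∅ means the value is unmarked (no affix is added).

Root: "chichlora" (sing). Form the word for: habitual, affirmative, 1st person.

Attach person 1st person -um (after vowel 'a') → chichloraum.
Attach aspect habitual -iz → chichloraumiz.
Attach polarity affirmative -iw → chichloraumiziw.
Epenthesis: no change.

chichloraumiziw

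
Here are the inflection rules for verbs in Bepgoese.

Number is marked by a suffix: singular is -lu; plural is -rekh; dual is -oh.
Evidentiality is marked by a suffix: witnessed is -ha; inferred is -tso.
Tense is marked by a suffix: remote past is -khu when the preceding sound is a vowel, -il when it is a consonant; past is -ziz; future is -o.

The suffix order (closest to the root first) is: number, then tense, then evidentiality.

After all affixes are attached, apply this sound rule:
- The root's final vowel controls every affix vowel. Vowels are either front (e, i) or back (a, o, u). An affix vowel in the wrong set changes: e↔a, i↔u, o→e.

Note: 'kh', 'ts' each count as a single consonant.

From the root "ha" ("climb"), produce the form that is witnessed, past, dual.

Attach number dual -oh → haoh.
Attach tense past -ziz → haohziz.
Attach evidentiality witnessed -ha → haohzizha.
Apply vowel harmony: haohzizha → haohzuzha.

haohzuzha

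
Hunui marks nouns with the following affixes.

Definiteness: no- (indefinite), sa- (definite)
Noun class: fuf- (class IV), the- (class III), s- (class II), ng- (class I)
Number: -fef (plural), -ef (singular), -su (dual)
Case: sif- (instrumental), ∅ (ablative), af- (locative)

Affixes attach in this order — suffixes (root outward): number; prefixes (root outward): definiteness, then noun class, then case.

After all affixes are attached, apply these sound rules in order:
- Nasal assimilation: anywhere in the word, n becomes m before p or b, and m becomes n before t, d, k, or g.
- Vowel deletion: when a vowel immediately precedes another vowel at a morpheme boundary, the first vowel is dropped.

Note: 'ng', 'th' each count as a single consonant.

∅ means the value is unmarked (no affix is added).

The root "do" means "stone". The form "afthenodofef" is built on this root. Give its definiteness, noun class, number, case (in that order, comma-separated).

Segment: af-the-no-do-fef.
definiteness: no- → indefinite.
noun class: the- → class III.
number: -fef → plural.
case: af- → locative.

indefinite, class III, plural, locative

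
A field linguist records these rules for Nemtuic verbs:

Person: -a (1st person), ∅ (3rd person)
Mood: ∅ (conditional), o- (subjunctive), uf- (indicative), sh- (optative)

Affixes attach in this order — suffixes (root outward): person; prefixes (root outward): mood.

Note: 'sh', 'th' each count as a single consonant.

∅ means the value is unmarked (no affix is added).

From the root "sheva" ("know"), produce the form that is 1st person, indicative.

ufshevaa

Attach mood indicative uf- → ufsheva.
Attach person 1st person -a → ufshevaa.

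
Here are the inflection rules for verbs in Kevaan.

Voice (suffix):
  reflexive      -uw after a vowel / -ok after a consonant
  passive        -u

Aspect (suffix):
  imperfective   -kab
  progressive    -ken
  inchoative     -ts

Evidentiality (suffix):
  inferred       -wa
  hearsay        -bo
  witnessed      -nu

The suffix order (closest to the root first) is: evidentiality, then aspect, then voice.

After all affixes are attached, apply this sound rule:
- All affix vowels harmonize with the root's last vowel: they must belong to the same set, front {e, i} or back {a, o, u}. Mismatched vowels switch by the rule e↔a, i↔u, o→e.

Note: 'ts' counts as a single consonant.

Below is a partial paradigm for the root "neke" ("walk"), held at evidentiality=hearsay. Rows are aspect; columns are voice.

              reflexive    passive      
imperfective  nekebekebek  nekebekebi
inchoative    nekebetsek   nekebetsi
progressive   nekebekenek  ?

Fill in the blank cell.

nekebekeni

Attach evidentiality hearsay -bo → nekebo.
Attach aspect progressive -ken → nekeboken.
Attach voice passive -u → nekebokenu.
Apply vowel harmony: nekebokenu → nekebekeni.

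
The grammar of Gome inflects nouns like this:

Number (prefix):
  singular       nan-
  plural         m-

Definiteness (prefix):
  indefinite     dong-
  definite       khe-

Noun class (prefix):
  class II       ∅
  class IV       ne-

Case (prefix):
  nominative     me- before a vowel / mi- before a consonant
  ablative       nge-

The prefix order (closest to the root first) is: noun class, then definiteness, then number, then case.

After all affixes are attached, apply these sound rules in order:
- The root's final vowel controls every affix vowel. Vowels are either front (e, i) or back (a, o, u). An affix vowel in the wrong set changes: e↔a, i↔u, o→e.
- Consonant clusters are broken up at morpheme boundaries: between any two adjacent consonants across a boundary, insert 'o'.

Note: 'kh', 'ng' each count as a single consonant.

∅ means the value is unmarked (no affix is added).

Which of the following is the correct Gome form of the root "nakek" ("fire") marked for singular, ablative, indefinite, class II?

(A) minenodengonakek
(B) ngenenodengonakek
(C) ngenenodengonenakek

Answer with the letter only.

noun class = class II: zero marking, form stays nakek.
Attach definiteness indefinite dong- → dongnakek.
Attach number singular nan- → nandongnakek.
Attach case ablative nge- → ngenandongnakek.
Apply vowel harmony: ngenandongnakek → ngenendengnakek.
Apply epenthesis: ngenendengnakek → ngenenodengonakek.
So the correct form is ngenenodengonakek, option (B).
(A) minenodengonakek is wrong: it uses nominative instead of ablative for case.
(C) ngenenodengonenakek is wrong: it uses class IV instead of class II for noun class.

B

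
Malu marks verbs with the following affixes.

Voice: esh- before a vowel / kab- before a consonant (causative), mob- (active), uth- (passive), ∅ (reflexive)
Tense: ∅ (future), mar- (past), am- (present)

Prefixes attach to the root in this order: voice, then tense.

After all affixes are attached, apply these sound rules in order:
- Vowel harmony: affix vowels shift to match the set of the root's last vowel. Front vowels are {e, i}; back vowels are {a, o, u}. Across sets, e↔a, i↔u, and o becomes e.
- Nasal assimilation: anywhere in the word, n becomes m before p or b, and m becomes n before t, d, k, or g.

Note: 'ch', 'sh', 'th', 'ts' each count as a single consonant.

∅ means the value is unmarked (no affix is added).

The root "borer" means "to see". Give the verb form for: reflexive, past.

voice = reflexive: zero marking, form stays borer.
Attach tense past mar- → marborer.
Apply vowel harmony: marborer → merborer.
Nasal assimilation: no change.

merborer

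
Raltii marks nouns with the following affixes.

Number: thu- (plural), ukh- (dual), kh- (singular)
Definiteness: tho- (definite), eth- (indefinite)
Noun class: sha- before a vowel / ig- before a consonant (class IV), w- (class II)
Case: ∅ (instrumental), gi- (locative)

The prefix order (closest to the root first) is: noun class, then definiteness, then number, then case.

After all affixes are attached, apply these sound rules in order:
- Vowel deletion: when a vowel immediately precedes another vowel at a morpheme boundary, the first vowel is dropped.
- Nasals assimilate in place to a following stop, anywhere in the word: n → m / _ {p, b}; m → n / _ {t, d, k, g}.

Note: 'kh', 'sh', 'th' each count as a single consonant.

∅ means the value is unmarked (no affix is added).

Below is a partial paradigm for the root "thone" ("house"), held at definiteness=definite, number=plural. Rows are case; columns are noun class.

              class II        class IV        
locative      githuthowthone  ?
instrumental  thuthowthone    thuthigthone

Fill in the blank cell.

Attach noun class class IV ig- (before consonant 'th') → igthone.
Attach definiteness definite tho- → thoigthone.
Attach number plural thu- → thuthoigthone.
Attach case locative gi- → githuthoigthone.
Apply vowel deletion: githuthoigthone → githuthigthone.
Nasal assimilation: no change.

githuthigthone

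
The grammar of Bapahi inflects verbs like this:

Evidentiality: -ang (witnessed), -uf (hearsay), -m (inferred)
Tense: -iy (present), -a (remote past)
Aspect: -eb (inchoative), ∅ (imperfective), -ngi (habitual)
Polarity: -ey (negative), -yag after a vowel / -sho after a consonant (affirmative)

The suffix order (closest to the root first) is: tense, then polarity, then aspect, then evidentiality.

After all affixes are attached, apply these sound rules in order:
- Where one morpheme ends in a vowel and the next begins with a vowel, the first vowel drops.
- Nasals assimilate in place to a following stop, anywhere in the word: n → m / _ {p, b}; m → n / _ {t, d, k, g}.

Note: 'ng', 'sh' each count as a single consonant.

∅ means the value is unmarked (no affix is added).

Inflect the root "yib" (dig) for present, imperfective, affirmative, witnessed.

yibiyshang

Attach tense present -iy → yibiy.
Attach polarity affirmative -sho (after consonant 'y') → yibiysho.
aspect = imperfective: zero marking, form stays yibiysho.
Attach evidentiality witnessed -ang → yibiyshoang.
Apply vowel deletion: yibiyshoang → yibiyshang.
Nasal assimilation: no change.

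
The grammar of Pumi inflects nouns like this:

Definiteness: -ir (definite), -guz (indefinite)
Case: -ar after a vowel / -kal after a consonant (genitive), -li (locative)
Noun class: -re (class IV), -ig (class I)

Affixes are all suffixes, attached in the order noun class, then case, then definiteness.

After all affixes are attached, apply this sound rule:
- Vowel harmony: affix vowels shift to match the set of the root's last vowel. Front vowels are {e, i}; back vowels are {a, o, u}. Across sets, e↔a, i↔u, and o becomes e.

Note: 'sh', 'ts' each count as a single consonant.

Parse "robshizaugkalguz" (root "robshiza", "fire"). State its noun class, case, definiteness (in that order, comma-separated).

class I, genitive, indefinite

Segment: robshiza-ig-kal-guz.
noun class: -ig → class I.
case: -ar/kal → genitive.
definiteness: -guz → indefinite.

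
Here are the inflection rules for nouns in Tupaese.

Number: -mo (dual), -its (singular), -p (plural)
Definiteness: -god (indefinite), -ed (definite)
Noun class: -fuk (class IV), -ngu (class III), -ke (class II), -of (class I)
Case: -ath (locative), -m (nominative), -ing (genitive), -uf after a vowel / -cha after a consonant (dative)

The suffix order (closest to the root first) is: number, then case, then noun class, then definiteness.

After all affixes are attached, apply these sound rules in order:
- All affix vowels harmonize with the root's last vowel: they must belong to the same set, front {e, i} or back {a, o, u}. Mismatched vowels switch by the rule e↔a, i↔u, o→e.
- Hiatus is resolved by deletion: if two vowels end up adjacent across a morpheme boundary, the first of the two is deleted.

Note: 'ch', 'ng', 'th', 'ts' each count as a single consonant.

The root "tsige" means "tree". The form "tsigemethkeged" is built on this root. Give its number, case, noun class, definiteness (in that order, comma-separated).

dual, locative, class II, indefinite

Segment: tsige-mo-ath-ke-god.
number: -mo → dual.
case: -ath → locative.
noun class: -ke → class II.
definiteness: -god → indefinite.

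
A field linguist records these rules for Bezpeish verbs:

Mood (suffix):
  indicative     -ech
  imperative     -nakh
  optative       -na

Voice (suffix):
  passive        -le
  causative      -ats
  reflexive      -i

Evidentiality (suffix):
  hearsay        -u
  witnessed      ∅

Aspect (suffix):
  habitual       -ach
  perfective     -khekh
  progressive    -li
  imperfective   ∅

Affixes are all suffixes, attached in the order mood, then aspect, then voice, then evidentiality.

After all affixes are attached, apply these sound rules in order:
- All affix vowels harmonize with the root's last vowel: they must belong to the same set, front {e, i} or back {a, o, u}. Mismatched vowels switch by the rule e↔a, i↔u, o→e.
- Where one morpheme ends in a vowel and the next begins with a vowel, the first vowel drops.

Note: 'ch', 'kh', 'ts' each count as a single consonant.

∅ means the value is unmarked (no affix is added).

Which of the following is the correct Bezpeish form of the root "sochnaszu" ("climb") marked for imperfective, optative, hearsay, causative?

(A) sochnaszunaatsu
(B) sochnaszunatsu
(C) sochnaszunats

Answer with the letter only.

B

Attach mood optative -na → sochnaszuna.
aspect = imperfective: zero marking, form stays sochnaszuna.
Attach voice causative -ats → sochnaszunaats.
Attach evidentiality hearsay -u → sochnaszunaatsu.
Vowel harmony: no change.
Apply vowel deletion: sochnaszunaatsu → sochnaszunatsu.
So the correct form is sochnaszunatsu, option (B).
(C) sochnaszunats is wrong: it uses witnessed instead of hearsay for evidentiality.
(A) sochnaszunaatsu is wrong: it fails to apply the sound rule(s).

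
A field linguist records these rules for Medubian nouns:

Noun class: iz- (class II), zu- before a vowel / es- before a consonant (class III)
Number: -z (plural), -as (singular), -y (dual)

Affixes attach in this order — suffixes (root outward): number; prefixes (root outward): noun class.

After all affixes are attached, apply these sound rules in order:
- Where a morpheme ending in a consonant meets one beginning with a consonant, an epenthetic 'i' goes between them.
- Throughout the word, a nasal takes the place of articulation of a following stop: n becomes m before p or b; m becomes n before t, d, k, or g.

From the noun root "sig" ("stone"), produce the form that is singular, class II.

Attach noun class class II iz- → izsig.
Attach number singular -as → izsigas.
Apply epenthesis: izsigas → izisigas.
Nasal assimilation: no change.

izisigas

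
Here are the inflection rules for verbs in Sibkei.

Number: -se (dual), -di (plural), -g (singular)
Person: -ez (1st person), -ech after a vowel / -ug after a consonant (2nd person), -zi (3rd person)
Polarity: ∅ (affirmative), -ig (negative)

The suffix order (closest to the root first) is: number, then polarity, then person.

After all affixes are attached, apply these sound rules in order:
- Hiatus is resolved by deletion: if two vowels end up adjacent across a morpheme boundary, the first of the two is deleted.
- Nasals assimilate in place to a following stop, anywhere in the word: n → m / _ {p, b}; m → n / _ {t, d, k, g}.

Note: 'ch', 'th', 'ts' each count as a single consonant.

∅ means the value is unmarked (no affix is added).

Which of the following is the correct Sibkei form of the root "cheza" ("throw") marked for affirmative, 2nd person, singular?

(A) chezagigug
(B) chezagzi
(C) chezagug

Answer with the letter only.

Attach number singular -g → chezag.
polarity = affirmative: zero marking, form stays chezag.
Attach person 2nd person -ug (after consonant 'g') → chezagug.
Vowel deletion: no change.
Nasal assimilation: no change.
So the correct form is chezagug, option (C).
(B) chezagzi is wrong: it uses 3rd person instead of 2nd person for person.
(A) chezagigug is wrong: it uses negative instead of affirmative for polarity.

C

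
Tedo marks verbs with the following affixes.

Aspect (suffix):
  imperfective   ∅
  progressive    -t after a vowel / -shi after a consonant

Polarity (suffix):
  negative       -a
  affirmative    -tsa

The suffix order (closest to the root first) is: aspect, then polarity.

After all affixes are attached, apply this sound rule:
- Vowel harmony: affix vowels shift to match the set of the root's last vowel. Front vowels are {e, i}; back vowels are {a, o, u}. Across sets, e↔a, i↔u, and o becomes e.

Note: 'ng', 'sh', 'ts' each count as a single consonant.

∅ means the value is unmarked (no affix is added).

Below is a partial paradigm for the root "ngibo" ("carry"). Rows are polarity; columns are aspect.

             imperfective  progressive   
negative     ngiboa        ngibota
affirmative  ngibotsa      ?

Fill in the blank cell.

ngibottsa

Attach aspect progressive -t (after vowel 'o') → ngibot.
Attach polarity affirmative -tsa → ngibottsa.
Vowel harmony: no change.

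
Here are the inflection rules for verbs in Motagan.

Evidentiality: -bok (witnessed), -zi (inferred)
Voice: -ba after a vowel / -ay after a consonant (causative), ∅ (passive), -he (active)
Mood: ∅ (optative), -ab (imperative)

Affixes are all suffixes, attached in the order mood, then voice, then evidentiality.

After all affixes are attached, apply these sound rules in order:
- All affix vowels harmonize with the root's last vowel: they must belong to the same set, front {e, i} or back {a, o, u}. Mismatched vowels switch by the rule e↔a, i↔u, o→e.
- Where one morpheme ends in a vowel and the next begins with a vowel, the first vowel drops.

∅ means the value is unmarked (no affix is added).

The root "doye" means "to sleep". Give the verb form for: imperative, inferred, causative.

Attach mood imperative -ab → doyeab.
Attach voice causative -ay (after consonant 'b') → doyeabay.
Attach evidentiality inferred -zi → doyeabayzi.
Apply vowel harmony: doyeabayzi → doyeebeyzi.
Apply vowel deletion: doyeebeyzi → doyebeyzi.

doyebeyzi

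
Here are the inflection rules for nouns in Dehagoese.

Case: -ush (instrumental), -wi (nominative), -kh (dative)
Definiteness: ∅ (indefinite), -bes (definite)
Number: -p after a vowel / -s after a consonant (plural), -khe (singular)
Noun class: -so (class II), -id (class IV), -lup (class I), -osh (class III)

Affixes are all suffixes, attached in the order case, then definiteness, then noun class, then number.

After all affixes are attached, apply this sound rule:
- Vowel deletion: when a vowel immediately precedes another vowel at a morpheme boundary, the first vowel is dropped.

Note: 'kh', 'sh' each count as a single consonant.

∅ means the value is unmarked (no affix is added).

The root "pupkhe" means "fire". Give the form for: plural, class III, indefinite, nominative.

pupkhewoshs

Attach case nominative -wi → pupkhewi.
definiteness = indefinite: zero marking, form stays pupkhewi.
Attach noun class class III -osh → pupkhewiosh.
Attach number plural -s (after consonant 'sh') → pupkhewioshs.
Apply vowel deletion: pupkhewioshs → pupkhewoshs.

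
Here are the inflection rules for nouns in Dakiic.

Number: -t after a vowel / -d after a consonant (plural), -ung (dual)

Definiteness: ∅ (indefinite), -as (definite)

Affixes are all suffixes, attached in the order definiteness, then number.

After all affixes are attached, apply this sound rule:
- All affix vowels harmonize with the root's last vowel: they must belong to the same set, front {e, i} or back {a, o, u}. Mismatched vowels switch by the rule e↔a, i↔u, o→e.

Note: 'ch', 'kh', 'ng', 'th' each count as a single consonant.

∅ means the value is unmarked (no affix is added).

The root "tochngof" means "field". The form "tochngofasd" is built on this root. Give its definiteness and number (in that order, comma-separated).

Segment: tochngof-as-d.
definiteness: -as → definite.
number: -t/d → plural.

definite, plural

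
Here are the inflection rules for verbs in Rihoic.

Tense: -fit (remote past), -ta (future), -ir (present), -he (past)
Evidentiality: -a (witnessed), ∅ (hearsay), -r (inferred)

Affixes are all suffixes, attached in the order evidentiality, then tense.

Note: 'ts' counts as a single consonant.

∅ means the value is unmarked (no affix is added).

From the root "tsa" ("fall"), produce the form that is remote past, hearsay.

tsafit

evidentiality = hearsay: zero marking, form stays tsa.
Attach tense remote past -fit → tsafit.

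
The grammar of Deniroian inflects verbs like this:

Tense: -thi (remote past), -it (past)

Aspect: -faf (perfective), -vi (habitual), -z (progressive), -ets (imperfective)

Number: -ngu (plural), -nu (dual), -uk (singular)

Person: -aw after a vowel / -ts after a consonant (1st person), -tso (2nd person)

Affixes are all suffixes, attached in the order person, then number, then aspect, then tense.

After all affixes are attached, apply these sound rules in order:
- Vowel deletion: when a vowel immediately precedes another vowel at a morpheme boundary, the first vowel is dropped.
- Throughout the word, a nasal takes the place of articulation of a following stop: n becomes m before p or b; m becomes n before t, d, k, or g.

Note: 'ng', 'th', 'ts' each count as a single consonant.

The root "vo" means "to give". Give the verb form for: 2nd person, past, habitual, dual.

Attach person 2nd person -tso → votso.
Attach number dual -nu → votsonu.
Attach aspect habitual -vi → votsonuvi.
Attach tense past -it → votsonuviit.
Apply vowel deletion: votsonuviit → votsonuvit.
Nasal assimilation: no change.

votsonuvit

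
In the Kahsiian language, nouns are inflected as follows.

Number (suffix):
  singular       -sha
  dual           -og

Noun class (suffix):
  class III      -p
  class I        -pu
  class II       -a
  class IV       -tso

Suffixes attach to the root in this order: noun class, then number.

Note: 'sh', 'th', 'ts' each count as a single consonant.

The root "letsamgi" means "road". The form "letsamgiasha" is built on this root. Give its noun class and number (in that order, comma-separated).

Segment: letsamgi-a-sha.
noun class: -a → class II.
number: -sha → singular.

class II, singular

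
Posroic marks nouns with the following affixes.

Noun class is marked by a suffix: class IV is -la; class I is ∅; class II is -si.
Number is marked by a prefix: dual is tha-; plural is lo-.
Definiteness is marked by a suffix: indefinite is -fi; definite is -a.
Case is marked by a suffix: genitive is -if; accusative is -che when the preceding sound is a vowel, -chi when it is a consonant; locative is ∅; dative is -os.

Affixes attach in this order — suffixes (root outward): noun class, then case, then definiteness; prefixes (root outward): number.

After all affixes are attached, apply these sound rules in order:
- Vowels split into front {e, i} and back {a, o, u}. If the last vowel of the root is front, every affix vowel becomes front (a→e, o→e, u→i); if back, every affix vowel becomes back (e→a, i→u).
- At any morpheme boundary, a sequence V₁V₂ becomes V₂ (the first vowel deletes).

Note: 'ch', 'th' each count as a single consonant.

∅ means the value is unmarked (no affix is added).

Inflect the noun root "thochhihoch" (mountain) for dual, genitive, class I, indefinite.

thathochhihochuffu

noun class = class I: zero marking, form stays thochhihoch.
Attach number dual tha- → thathochhihoch.
Attach case genitive -if → thathochhihochif.
Attach definiteness indefinite -fi → thathochhihochiffi.
Apply vowel harmony: thathochhihochiffi → thathochhihochuffu.
Vowel deletion: no change.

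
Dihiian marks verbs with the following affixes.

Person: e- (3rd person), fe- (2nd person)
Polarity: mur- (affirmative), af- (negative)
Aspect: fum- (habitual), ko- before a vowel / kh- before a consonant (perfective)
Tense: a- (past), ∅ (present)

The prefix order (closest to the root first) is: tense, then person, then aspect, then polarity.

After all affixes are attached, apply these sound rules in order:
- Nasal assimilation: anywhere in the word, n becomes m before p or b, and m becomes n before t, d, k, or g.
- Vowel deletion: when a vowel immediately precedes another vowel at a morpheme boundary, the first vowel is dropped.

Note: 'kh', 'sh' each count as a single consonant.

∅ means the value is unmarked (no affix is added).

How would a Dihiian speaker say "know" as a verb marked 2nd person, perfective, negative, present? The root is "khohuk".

tense = present: zero marking, form stays khohuk.
Attach person 2nd person fe- → fekhohuk.
Attach aspect perfective kh- (before consonant 'f') → khfekhohuk.
Attach polarity negative af- → afkhfekhohuk.
Nasal assimilation: no change.
Vowel deletion: no change.

afkhfekhohuk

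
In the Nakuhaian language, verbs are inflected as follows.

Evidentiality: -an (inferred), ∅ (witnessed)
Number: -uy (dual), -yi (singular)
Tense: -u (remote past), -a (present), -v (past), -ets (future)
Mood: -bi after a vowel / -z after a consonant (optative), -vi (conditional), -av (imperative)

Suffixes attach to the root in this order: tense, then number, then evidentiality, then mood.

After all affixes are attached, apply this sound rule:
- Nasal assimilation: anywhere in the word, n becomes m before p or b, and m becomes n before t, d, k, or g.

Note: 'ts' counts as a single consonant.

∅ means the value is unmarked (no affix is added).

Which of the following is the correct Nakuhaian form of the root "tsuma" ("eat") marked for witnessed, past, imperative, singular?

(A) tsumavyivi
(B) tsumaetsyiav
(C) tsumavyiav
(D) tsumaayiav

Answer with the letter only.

C

Attach tense past -v → tsumav.
Attach number singular -yi → tsumavyi.
evidentiality = witnessed: zero marking, form stays tsumavyi.
Attach mood imperative -av → tsumavyiav.
Nasal assimilation: no change.
So the correct form is tsumavyiav, option (C).
(B) tsumaetsyiav is wrong: it uses future instead of past for tense.
(D) tsumaayiav is wrong: it uses present instead of past for tense.
(A) tsumavyivi is wrong: it uses conditional instead of imperative for mood.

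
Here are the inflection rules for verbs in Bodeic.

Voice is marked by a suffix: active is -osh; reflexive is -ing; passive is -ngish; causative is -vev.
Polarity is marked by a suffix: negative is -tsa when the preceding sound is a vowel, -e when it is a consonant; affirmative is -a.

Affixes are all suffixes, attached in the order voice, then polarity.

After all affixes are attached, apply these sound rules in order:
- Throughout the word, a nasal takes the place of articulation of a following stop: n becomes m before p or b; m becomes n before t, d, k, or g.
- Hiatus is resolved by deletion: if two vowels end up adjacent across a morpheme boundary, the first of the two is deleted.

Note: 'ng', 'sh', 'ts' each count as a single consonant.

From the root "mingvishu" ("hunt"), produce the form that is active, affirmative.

Attach voice active -osh → mingvishuosh.
Attach polarity affirmative -a → mingvishuosha.
Nasal assimilation: no change.
Apply vowel deletion: mingvishuosha → mingvishosha.

mingvishosha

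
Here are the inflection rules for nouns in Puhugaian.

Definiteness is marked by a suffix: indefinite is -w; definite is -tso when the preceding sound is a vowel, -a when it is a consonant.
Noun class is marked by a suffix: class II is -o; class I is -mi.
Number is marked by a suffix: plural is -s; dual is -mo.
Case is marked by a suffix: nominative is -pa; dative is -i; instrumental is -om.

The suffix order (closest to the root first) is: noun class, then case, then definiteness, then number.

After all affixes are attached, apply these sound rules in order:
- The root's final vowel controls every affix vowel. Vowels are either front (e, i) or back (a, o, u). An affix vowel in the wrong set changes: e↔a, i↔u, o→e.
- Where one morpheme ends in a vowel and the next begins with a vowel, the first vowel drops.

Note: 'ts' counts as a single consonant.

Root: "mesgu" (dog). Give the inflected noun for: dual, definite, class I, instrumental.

mesgumomamo

Attach noun class class I -mi → mesgumi.
Attach case instrumental -om → mesgumiom.
Attach definiteness definite -a (after consonant 'm') → mesgumioma.
Attach number dual -mo → mesgumiomamo.
Apply vowel harmony: mesgumiomamo → mesgumuomamo.
Apply vowel deletion: mesgumuomamo → mesgumomamo.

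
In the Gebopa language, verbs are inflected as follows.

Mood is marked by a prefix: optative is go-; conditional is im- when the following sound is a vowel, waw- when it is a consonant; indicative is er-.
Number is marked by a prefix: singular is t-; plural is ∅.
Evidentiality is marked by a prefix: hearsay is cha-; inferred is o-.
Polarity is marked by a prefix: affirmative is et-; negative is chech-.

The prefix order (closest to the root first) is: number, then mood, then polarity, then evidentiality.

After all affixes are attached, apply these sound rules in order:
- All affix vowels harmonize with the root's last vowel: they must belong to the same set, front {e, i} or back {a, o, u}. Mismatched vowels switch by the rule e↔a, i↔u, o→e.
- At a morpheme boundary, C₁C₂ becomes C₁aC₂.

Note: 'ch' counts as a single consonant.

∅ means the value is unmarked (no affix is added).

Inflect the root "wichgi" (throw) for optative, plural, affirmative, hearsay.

number = plural: zero marking, form stays wichgi.
Attach mood optative go- → gowichgi.
Attach polarity affirmative et- → etgowichgi.
Attach evidentiality hearsay cha- → chaetgowichgi.
Apply vowel harmony: chaetgowichgi → cheetgewichgi.
Apply epenthesis: cheetgewichgi → cheetagewichgi.

cheetagewichgi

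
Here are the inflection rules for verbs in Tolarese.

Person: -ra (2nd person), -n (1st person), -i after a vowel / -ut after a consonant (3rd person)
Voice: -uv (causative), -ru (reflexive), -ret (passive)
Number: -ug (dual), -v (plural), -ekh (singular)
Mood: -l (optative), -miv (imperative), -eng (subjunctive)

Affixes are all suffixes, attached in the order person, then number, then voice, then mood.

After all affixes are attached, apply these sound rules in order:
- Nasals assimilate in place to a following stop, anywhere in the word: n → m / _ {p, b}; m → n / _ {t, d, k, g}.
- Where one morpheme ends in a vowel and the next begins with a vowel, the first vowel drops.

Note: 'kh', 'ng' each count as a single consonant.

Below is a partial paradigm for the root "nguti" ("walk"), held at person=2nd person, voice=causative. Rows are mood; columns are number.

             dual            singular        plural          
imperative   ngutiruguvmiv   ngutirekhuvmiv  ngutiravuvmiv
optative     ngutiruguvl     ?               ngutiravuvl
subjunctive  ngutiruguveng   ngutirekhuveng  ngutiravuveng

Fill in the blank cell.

Attach person 2nd person -ra → ngutira.
Attach number singular -ekh → ngutiraekh.
Attach voice causative -uv → ngutiraekhuv.
Attach mood optative -l → ngutiraekhuvl.
Nasal assimilation: no change.
Apply vowel deletion: ngutiraekhuvl → ngutirekhuvl.

ngutirekhuvl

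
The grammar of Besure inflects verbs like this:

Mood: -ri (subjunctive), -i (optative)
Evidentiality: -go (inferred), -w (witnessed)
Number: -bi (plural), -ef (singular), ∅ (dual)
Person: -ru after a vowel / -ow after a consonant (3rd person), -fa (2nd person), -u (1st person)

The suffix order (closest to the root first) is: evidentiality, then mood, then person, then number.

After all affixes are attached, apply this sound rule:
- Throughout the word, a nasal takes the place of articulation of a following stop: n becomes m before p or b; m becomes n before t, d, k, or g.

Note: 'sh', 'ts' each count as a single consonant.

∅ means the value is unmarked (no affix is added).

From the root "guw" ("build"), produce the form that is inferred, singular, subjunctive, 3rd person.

Attach evidentiality inferred -go → guwgo.
Attach mood subjunctive -ri → guwgori.
Attach person 3rd person -ru (after vowel 'i') → guwgoriru.
Attach number singular -ef → guwgoriruef.
Nasal assimilation: no change.

guwgoriruef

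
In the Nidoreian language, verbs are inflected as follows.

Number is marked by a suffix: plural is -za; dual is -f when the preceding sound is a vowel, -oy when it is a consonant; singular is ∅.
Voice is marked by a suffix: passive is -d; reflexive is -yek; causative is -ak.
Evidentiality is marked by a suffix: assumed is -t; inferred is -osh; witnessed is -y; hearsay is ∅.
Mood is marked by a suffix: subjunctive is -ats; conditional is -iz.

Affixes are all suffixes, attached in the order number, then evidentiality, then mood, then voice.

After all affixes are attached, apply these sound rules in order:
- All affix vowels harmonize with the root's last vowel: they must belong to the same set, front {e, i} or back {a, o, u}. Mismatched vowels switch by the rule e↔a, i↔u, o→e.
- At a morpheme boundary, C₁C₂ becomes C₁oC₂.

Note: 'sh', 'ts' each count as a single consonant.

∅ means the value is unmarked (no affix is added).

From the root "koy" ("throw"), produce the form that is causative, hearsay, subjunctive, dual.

koyoyatsak

Attach number dual -oy (after consonant 'y') → koyoy.
evidentiality = hearsay: zero marking, form stays koyoy.
Attach mood subjunctive -ats → koyoyats.
Attach voice causative -ak → koyoyatsak.
Vowel harmony: no change.
Epenthesis: no change.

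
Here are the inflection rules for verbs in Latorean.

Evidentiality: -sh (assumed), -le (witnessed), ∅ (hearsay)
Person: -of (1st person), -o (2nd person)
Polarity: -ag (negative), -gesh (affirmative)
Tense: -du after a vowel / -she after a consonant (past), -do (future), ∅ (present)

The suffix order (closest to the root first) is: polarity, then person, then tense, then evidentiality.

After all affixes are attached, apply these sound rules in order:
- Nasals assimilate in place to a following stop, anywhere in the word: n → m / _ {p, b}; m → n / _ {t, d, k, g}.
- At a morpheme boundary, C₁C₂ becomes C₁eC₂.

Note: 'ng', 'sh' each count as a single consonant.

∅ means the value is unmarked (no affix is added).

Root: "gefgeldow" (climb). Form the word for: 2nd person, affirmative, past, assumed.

Attach polarity affirmative -gesh → gefgeldowgesh.
Attach person 2nd person -o → gefgeldowgesho.
Attach tense past -du (after vowel 'o') → gefgeldowgeshodu.
Attach evidentiality assumed -sh → gefgeldowgeshodush.
Nasal assimilation: no change.
Apply epenthesis: gefgeldowgeshodush → gefgeldowegeshodush.

gefgeldowegeshodush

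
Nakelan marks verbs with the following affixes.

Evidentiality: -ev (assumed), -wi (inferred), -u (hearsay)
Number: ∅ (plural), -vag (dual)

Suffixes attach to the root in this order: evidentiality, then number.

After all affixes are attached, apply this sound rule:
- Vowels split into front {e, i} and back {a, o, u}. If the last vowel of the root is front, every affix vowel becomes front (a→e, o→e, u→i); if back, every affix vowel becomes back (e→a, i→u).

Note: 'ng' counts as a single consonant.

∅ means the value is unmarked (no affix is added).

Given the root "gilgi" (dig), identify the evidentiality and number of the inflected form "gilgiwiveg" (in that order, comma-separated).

inferred, dual

Segment: gilgi-wi-vag.
evidentiality: -wi → inferred.
number: -vag → dual.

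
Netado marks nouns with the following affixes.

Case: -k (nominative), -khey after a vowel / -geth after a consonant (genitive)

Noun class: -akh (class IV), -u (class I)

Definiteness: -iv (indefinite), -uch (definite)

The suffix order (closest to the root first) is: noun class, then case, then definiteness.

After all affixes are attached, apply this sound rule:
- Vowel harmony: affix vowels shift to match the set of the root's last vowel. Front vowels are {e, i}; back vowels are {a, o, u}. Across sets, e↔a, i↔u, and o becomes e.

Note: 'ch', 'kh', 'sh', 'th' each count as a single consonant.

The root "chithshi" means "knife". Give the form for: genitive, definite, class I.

chithshiikheyich

Attach noun class class I -u → chithshiu.
Attach case genitive -khey (after vowel 'u') → chithshiukhey.
Attach definiteness definite -uch → chithshiukheyuch.
Apply vowel harmony: chithshiukheyuch → chithshiikheyich.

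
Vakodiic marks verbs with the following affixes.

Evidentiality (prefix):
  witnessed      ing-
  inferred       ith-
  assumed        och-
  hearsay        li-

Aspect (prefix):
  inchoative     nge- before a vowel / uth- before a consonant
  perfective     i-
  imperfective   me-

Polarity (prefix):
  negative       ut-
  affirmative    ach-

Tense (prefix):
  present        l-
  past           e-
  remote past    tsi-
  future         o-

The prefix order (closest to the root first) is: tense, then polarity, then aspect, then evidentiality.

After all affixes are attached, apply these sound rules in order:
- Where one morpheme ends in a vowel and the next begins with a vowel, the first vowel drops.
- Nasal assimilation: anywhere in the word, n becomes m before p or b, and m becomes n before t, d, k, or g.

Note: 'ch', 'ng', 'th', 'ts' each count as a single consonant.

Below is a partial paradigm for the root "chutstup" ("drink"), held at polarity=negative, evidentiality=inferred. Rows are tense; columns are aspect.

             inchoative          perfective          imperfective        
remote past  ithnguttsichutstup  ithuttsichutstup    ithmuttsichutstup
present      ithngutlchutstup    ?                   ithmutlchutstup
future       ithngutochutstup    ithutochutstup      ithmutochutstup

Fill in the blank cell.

ithutlchutstup

Attach tense present l- → lchutstup.
Attach polarity negative ut- → utlchutstup.
Attach aspect perfective i- → iutlchutstup.
Attach evidentiality inferred ith- → ithiutlchutstup.
Apply vowel deletion: ithiutlchutstup → ithutlchutstup.
Nasal assimilation: no change.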